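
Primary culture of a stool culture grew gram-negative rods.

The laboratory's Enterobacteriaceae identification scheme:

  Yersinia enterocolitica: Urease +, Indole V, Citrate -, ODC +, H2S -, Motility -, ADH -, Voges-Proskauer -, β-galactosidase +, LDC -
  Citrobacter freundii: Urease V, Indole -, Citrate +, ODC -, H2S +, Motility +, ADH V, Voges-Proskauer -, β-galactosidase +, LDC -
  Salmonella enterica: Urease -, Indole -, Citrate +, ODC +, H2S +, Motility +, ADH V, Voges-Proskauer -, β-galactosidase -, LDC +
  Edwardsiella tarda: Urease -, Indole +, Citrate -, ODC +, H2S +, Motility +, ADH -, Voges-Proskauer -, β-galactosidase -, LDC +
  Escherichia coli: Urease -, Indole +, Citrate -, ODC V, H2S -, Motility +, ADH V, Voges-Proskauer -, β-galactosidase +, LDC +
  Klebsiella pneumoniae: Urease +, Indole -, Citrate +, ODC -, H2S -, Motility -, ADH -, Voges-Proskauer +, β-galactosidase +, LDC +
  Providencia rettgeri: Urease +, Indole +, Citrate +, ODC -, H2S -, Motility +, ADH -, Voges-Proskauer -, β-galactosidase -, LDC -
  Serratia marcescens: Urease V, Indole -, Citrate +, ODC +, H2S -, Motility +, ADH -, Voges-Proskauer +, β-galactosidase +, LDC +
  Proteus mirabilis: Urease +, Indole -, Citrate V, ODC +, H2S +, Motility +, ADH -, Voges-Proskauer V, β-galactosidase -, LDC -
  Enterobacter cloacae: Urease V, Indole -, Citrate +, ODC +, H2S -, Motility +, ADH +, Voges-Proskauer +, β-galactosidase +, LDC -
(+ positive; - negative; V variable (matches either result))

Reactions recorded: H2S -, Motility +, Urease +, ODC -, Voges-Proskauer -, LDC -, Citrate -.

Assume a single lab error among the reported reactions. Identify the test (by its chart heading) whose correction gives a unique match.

As reported, no row in the chart matches all 7 reactions.
Reversing ODC → still no organism matches.
Reversing H2S → still no organism matches.
Reversing Voges-Proskauer → still no organism matches.
Reversing Citrate (to +) → unique match: Providencia rettgeri.
Reversing Urease → still no organism matches.
Reversing LDC → still no organism matches.
Reversing Motility → still no organism matches.

Citrate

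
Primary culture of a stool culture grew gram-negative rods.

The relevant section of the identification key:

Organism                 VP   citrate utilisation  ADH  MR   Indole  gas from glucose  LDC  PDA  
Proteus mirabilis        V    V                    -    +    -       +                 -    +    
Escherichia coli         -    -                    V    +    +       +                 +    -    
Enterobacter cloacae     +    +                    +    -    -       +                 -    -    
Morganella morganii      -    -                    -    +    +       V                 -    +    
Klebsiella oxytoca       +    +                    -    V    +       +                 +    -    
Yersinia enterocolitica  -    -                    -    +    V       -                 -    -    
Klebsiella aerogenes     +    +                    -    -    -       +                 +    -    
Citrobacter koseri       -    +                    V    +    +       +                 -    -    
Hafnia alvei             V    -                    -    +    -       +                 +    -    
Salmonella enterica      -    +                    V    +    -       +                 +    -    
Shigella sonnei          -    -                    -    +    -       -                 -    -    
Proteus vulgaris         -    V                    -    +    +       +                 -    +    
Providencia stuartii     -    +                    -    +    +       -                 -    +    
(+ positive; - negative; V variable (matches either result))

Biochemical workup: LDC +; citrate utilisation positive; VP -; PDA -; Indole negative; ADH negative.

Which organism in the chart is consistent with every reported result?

Salmonella enterica

Indole -: excludes 6 organisms — 7 left.
ADH -: excludes Enterobacter cloacae — 6 left.
citrate utilisation +: excludes Yersinia enterocolitica, Hafnia alvei, Shigella sonnei — 3 left.
VP -: excludes Klebsiella aerogenes — 2 left.
PDA -: excludes Proteus mirabilis — 1 left.
LDC +: the one remaining candidate is consistent.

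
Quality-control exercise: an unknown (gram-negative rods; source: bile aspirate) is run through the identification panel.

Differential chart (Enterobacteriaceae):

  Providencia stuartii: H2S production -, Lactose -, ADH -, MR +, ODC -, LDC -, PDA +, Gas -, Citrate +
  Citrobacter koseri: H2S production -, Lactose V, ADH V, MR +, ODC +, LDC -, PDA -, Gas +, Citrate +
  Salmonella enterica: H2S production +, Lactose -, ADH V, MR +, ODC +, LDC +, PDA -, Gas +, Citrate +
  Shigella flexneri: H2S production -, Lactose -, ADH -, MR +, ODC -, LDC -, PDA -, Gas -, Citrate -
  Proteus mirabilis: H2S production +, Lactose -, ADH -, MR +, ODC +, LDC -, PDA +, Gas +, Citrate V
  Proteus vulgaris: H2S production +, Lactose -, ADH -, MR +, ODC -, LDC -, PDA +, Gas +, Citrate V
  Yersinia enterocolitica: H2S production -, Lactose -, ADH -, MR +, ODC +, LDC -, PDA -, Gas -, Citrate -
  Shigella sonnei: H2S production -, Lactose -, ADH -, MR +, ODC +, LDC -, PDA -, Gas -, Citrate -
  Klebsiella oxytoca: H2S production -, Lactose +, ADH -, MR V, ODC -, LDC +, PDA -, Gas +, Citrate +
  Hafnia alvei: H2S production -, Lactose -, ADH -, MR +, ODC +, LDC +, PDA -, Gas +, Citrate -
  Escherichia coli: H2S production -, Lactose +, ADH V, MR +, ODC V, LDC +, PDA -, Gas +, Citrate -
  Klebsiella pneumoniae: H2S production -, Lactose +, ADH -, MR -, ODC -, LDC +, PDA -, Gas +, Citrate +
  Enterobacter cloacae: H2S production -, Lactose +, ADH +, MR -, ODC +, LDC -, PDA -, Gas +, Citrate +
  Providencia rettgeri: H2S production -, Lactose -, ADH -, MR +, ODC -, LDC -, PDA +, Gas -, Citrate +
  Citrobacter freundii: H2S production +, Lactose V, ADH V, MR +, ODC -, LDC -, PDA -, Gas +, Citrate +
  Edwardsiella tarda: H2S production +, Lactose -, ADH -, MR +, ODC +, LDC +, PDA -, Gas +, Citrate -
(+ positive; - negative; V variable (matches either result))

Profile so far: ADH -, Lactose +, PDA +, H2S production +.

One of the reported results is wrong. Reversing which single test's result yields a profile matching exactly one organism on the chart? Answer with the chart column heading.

As reported, no row in the chart matches all 4 reactions.
Reversing Lactose → 2 organisms match (not unique).
Reversing H2S production → still no organism matches.
Reversing ADH → still no organism matches.
Reversing PDA (to -) → unique match: Citrobacter freundii.

PDA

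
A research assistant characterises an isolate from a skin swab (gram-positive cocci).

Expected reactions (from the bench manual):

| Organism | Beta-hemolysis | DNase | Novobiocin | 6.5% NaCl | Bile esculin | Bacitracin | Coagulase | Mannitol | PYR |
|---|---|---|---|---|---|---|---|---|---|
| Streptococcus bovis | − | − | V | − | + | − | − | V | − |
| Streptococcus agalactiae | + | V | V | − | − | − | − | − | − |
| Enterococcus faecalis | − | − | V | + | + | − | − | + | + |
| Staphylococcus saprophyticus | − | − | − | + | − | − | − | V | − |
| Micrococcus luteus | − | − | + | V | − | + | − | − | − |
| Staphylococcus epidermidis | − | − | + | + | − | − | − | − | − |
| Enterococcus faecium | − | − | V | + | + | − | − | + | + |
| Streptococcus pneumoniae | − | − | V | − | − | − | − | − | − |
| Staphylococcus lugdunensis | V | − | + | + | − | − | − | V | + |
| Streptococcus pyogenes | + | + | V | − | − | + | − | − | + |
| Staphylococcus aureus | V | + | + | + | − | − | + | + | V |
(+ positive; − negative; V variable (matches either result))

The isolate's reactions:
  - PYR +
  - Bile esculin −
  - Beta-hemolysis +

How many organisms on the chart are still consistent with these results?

3

PYR +: excludes 6 organisms — 5 left.
Beta-hemolysis +: excludes Enterococcus faecalis, Enterococcus faecium — 3 left.
Bile esculin −: all 3 remaining candidates are consistent.
Still consistent: Staphylococcus aureus, Staphylococcus lugdunensis, Streptococcus pyogenes.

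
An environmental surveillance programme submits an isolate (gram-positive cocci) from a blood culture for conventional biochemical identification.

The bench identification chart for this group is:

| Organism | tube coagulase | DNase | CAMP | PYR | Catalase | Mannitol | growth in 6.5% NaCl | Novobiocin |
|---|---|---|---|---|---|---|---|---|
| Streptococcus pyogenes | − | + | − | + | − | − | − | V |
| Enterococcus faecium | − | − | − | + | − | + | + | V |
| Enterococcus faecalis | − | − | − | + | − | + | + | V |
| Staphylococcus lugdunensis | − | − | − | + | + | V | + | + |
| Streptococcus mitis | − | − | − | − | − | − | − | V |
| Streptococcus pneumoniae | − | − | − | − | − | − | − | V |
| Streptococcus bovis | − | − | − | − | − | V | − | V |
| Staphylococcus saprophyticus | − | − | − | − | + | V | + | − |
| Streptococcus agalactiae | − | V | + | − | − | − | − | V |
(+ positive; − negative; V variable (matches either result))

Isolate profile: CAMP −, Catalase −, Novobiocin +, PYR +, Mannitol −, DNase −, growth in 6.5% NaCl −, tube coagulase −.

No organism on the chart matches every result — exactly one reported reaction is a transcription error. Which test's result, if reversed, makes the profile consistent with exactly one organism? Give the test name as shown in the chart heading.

DNase

As reported, no row in the chart matches all 8 reactions.
Reversing Novobiocin → still no organism matches.
Reversing Mannitol → still no organism matches.
Reversing tube coagulase → still no organism matches.
Reversing PYR → 3 organisms match (not unique).
Reversing CAMP → still no organism matches.
Reversing DNase (to +) → unique match: Streptococcus pyogenes.
Reversing growth in 6.5% NaCl → still no organism matches.
Reversing Catalase → still no organism matches.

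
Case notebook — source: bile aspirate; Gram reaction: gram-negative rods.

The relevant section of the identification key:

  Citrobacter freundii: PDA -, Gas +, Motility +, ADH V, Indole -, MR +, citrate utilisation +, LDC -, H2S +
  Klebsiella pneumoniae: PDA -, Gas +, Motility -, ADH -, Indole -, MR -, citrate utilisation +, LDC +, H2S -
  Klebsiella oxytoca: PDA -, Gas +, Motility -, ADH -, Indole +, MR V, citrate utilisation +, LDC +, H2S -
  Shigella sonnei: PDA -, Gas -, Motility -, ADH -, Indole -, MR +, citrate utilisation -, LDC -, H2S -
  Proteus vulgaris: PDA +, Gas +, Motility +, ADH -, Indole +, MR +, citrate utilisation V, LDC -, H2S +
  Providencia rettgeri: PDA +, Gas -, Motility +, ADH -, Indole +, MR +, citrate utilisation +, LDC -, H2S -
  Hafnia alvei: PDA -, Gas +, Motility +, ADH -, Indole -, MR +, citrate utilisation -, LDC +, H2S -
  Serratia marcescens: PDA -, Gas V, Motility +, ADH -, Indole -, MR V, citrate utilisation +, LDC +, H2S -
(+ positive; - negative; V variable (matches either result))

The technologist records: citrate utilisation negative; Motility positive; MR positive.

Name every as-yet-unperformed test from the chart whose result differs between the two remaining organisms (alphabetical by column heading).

MR +: excludes Klebsiella pneumoniae — 7 left.
Motility +: excludes Klebsiella oxytoca, Shigella sonnei — 5 left.
citrate utilisation -: excludes Citrobacter freundii, Providencia rettgeri, Serratia marcescens — 2 left.
Two candidates remain: Hafnia alvei and Proteus vulgaris.
  PDA: Hafnia alvei -, Proteus vulgaris + — discriminates.
  Gas: + vs + — same for both, does not separate.
  ADH: - vs - — same for both, does not separate.
  Indole: Hafnia alvei -, Proteus vulgaris + — discriminates.
  LDC: Hafnia alvei +, Proteus vulgaris - — discriminates.
  H2S: Hafnia alvei -, Proteus vulgaris + — discriminates.

H2S, Indole, LDC, PDA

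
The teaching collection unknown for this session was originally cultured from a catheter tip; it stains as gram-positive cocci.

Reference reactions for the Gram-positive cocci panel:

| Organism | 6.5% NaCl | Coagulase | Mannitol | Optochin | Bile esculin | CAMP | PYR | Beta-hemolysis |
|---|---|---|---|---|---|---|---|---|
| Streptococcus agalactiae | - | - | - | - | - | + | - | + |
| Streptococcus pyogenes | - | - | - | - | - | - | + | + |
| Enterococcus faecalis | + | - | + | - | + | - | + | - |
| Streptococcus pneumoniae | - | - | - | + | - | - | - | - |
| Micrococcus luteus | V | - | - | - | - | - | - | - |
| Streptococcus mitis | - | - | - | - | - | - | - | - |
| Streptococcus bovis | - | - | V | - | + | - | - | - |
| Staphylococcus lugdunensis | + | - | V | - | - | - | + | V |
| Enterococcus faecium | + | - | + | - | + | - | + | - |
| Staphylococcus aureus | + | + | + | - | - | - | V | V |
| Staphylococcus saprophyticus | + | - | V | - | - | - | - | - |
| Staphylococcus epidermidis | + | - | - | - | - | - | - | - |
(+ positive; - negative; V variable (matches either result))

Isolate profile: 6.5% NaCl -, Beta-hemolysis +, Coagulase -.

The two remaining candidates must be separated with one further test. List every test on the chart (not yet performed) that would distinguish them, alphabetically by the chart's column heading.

Beta-hemolysis +: excludes 8 organisms — 4 left.
6.5% NaCl -: excludes Staphylococcus lugdunensis, Staphylococcus aureus — 2 left.
Coagulase -: all 2 remaining candidates are consistent.
Two candidates remain: Streptococcus agalactiae and Streptococcus pyogenes.
  Mannitol: - vs - — same for both, does not separate.
  Optochin: - vs - — same for both, does not separate.
  Bile esculin: - vs - — same for both, does not separate.
  CAMP: Streptococcus agalactiae +, Streptococcus pyogenes - — discriminates.
  PYR: Streptococcus agalactiae -, Streptococcus pyogenes + — discriminates.

CAMP, PYR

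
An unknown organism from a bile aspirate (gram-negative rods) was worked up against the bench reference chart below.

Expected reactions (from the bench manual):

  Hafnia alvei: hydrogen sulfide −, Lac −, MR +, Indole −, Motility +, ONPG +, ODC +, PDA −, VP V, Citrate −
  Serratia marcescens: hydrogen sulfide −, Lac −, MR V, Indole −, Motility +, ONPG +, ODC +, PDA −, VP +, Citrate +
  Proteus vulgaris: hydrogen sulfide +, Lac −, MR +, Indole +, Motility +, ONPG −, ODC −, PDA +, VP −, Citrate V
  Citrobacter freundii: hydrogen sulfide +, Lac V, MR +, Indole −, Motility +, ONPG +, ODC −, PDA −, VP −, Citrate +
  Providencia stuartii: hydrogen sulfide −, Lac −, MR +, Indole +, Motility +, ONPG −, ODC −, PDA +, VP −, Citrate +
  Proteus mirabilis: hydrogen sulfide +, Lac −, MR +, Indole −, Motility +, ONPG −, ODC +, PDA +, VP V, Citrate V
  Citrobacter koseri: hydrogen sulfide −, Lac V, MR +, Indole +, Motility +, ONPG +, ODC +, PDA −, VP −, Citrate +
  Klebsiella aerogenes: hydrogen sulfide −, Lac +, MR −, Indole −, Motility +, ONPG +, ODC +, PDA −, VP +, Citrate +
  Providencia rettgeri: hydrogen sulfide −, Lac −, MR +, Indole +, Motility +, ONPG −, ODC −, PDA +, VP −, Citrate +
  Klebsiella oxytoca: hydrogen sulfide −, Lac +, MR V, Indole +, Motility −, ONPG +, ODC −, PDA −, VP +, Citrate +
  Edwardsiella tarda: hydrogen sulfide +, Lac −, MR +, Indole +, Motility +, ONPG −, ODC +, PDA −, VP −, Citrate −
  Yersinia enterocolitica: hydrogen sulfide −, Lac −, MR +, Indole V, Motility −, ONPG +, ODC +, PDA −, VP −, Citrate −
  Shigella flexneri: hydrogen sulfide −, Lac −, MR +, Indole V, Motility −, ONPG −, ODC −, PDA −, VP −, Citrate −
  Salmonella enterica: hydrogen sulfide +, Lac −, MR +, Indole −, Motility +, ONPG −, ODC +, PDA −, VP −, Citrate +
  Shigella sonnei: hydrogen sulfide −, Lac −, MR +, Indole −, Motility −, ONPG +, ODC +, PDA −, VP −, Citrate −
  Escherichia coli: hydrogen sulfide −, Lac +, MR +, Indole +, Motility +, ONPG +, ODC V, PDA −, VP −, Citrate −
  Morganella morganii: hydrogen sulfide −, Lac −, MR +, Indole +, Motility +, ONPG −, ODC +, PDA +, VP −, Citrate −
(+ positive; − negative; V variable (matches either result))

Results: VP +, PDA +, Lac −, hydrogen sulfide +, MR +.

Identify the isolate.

Proteus mirabilis

MR +: excludes Klebsiella aerogenes — 16 left.
VP +: excludes 12 organisms — 4 left.
hydrogen sulfide +: excludes Hafnia alvei, Serratia marcescens, Klebsiella oxytoca — 1 left.
Lac −: the one remaining candidate is consistent.
PDA +: the one remaining candidate is consistent.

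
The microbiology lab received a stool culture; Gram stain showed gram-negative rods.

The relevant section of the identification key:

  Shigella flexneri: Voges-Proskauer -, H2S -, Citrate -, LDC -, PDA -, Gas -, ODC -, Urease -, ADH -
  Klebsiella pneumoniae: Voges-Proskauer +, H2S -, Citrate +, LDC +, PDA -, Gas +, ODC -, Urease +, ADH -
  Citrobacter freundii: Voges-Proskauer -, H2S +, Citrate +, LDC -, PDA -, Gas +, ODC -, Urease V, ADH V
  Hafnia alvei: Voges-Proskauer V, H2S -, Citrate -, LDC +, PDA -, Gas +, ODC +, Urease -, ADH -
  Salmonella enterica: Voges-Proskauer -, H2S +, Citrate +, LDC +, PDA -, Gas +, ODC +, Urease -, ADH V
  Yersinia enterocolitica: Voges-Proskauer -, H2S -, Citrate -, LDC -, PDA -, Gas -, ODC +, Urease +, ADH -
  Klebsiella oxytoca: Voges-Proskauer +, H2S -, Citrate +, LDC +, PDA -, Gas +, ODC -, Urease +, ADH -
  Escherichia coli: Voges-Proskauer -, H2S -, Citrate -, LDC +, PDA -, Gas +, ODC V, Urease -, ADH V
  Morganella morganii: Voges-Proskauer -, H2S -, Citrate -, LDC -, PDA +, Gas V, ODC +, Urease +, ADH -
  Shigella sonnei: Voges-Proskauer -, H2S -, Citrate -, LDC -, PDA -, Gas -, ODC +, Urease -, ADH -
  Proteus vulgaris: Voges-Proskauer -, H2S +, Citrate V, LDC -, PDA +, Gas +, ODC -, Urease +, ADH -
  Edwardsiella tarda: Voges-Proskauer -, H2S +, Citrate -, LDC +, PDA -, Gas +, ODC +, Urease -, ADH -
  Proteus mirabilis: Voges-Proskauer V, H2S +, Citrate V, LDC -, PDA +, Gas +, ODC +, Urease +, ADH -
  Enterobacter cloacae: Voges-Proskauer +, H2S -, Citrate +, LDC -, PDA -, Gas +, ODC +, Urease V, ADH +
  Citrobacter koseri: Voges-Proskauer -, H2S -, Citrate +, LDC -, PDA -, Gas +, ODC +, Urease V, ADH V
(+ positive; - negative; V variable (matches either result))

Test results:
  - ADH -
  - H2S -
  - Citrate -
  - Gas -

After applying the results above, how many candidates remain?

4

H2S -: excludes 5 organisms — 10 left.
Citrate -: excludes Klebsiella pneumoniae, Klebsiella oxytoca, Enterobacter cloacae, Citrobacter koseri — 6 left.
ADH -: all 6 remaining candidates are consistent.
Gas -: excludes Hafnia alvei, Escherichia coli — 4 left.
Still consistent: Morganella morganii, Shigella flexneri, Shigella sonnei, Yersinia enterocolitica.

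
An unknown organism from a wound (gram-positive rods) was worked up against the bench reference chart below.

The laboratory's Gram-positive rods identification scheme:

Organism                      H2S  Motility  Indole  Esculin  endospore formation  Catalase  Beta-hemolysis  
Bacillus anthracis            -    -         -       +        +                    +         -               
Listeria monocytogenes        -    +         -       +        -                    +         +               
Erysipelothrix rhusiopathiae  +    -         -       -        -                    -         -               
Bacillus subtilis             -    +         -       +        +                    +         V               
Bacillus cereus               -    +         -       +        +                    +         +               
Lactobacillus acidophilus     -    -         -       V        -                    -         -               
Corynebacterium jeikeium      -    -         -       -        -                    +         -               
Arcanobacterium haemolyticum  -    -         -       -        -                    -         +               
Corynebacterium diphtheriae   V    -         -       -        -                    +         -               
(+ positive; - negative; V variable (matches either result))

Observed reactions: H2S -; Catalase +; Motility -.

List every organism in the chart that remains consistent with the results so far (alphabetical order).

Bacillus anthracis, Corynebacterium diphtheriae, Corynebacterium jeikeium

Motility -: excludes Listeria monocytogenes, Bacillus subtilis, Bacillus cereus — 6 left.
Catalase +: excludes Erysipelothrix rhusiopathiae, Lactobacillus acidophilus, Arcanobacterium haemolyticum — 3 left.
H2S -: all 3 remaining candidates are consistent.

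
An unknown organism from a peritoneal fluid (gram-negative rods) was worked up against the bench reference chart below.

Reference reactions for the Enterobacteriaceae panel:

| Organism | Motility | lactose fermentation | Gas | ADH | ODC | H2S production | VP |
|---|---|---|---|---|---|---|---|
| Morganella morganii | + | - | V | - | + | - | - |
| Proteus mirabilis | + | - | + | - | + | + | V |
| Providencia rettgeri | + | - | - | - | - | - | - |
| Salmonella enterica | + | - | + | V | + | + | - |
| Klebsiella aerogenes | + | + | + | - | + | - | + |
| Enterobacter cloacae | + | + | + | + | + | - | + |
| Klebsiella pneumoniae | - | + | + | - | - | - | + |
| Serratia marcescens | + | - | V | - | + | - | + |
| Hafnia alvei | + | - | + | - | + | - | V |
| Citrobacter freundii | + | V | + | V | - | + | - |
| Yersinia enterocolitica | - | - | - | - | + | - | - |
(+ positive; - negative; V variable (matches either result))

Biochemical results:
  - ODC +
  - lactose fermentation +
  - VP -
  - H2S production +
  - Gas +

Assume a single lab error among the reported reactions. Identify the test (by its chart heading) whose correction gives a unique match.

ODC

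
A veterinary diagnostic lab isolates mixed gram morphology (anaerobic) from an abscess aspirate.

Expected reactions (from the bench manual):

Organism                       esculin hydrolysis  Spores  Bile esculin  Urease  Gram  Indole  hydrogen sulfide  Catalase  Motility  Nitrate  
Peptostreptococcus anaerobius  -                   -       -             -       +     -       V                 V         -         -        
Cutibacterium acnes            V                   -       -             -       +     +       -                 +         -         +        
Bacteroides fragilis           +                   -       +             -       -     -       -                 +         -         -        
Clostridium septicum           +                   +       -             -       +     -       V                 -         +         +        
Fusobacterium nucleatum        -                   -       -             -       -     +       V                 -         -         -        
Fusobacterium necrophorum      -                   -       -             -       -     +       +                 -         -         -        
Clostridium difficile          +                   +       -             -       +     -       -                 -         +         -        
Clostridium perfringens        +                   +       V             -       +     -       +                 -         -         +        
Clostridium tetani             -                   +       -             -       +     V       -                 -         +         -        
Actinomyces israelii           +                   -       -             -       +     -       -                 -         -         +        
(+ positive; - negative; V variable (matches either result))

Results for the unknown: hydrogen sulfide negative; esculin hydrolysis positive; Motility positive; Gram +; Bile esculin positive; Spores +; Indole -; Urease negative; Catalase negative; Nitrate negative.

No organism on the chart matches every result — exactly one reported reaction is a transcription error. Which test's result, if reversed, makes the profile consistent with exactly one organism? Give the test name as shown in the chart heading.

Bile esculin

As reported, no row in the chart matches all 10 reactions.
Reversing hydrogen sulfide → still no organism matches.
Reversing Urease → still no organism matches.
Reversing Indole → still no organism matches.
Reversing esculin hydrolysis → still no organism matches.
Reversing Gram → still no organism matches.
Reversing Nitrate → still no organism matches.
Reversing Spores → still no organism matches.
Reversing Motility → still no organism matches.
Reversing Catalase → still no organism matches.
Reversing Bile esculin (to -) → unique match: Clostridium difficile.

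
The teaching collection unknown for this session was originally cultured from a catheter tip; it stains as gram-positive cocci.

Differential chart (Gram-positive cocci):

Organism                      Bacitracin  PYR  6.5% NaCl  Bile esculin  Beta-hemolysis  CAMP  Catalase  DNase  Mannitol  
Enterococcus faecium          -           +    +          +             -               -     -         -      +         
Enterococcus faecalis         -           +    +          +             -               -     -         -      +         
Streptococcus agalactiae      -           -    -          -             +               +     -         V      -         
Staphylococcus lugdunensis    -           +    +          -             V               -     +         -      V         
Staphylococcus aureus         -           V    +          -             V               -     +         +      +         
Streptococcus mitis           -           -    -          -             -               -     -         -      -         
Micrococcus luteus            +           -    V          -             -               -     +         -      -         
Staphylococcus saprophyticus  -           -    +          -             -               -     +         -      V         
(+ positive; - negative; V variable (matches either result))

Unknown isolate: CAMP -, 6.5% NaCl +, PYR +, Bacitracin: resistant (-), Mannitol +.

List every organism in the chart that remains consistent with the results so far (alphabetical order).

PYR +: excludes Streptococcus agalactiae, Streptococcus mitis, Micrococcus luteus, Staphylococcus saprophyticus — 4 left.
Mannitol +: all 4 remaining candidates are consistent.
CAMP -: all 4 remaining candidates are consistent.
6.5% NaCl +: all 4 remaining candidates are consistent.
Bacitracin -: all 4 remaining candidates are consistent.

Enterococcus faecalis, Enterococcus faecium, Staphylococcus aureus, Staphylococcus lugdunensis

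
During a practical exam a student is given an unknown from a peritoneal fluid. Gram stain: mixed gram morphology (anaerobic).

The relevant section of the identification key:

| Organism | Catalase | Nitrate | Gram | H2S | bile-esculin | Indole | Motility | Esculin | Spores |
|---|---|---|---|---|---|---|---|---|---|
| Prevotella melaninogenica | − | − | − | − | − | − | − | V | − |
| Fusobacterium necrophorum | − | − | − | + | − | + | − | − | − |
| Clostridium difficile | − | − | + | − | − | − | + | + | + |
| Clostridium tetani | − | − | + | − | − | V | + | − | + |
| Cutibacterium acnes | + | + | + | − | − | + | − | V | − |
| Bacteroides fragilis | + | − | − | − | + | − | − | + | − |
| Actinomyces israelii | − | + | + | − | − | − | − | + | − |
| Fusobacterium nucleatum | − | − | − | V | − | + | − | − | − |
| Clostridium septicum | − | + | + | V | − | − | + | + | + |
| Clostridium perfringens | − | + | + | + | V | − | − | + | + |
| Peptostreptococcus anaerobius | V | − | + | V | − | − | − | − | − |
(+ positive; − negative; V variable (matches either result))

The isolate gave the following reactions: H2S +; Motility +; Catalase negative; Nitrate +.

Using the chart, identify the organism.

Motility +: excludes 8 organisms — 3 left.
Catalase −: all 3 remaining candidates are consistent.
Nitrate +: excludes Clostridium difficile, Clostridium tetani — 1 left.
H2S +: the one remaining candidate is consistent.

Clostridium septicum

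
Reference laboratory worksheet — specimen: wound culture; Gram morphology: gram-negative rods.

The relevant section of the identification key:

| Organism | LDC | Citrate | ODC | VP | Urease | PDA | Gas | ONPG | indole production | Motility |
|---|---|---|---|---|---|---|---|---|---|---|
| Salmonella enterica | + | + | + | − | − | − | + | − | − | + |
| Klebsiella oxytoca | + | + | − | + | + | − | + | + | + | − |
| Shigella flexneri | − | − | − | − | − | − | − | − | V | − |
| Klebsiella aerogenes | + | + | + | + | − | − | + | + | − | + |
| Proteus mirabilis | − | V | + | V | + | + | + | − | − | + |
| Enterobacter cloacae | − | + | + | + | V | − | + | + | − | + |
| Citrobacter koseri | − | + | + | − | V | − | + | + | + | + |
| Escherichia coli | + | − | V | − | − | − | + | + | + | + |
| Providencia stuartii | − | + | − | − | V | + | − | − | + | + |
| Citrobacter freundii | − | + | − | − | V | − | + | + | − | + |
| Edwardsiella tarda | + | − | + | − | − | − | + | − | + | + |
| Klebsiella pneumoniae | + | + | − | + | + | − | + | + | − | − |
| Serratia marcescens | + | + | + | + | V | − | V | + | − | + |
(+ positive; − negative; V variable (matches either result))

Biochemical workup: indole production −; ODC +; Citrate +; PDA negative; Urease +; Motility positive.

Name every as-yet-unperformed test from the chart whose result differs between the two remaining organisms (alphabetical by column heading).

indole production −: excludes 5 organisms — 8 left.
Citrate +: excludes Shigella flexneri — 7 left.
ODC +: excludes Citrobacter freundii, Klebsiella pneumoniae — 5 left.
PDA −: excludes Proteus mirabilis — 4 left.
Motility +: all 4 remaining candidates are consistent.
Urease +: excludes Salmonella enterica, Klebsiella aerogenes — 2 left.
Two candidates remain: Enterobacter cloacae and Serratia marcescens.
  LDC: Enterobacter cloacae −, Serratia marcescens + — discriminates.
  VP: + vs + — same for both, does not separate.
  Gas: + vs V — variable for at least one, does not separate.
  ONPG: + vs + — same for both, does not separate.

LDC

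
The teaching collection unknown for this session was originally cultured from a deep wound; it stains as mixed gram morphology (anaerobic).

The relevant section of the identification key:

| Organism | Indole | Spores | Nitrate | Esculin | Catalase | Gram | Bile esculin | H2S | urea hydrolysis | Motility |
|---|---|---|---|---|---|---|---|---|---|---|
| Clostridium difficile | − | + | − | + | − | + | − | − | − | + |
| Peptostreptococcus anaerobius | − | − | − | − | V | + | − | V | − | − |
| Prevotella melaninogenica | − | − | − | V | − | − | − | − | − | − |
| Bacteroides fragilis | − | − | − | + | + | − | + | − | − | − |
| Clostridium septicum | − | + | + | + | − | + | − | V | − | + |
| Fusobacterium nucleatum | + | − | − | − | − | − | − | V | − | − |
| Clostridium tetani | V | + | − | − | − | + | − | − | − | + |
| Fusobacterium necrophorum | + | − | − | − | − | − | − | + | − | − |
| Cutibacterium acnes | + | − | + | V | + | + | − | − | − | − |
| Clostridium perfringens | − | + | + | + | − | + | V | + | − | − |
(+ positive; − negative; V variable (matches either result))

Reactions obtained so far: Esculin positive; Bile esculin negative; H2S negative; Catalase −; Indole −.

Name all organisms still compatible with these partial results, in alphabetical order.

H2S −: excludes Fusobacterium necrophorum, Clostridium perfringens — 8 left.
Bile esculin −: excludes Bacteroides fragilis — 7 left.
Catalase −: excludes Cutibacterium acnes — 6 left.
Indole −: excludes Fusobacterium nucleatum — 5 left.
Esculin +: excludes Peptostreptococcus anaerobius, Clostridium tetani — 3 left.

Clostridium difficile, Clostridium septicum, Prevotella melaninogenica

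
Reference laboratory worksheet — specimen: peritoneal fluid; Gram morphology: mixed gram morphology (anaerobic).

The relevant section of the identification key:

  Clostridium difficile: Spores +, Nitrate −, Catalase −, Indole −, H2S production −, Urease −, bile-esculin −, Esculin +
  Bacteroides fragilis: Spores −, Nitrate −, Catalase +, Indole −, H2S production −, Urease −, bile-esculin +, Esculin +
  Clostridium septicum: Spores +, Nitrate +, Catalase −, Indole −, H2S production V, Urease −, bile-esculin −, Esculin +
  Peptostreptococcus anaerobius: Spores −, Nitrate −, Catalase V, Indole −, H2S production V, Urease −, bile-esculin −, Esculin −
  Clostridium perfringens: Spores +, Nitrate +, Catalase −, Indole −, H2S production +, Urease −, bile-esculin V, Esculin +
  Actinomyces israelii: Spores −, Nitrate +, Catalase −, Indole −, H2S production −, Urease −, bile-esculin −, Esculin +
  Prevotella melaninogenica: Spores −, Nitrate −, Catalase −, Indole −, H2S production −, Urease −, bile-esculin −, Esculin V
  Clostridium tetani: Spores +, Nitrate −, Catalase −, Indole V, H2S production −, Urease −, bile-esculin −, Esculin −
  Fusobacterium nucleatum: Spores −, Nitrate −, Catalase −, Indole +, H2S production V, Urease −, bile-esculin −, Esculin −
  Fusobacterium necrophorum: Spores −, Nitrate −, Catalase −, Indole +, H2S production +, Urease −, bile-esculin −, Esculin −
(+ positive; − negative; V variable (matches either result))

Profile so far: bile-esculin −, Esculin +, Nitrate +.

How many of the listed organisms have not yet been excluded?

Esculin +: excludes Peptostreptococcus anaerobius, Clostridium tetani, Fusobacterium nucleatum, Fusobacterium necrophorum — 6 left.
bile-esculin −: excludes Bacteroides fragilis — 5 left.
Nitrate +: excludes Clostridium difficile, Prevotella melaninogenica — 3 left.
Still consistent: Actinomyces israelii, Clostridium perfringens, Clostridium septicum.

3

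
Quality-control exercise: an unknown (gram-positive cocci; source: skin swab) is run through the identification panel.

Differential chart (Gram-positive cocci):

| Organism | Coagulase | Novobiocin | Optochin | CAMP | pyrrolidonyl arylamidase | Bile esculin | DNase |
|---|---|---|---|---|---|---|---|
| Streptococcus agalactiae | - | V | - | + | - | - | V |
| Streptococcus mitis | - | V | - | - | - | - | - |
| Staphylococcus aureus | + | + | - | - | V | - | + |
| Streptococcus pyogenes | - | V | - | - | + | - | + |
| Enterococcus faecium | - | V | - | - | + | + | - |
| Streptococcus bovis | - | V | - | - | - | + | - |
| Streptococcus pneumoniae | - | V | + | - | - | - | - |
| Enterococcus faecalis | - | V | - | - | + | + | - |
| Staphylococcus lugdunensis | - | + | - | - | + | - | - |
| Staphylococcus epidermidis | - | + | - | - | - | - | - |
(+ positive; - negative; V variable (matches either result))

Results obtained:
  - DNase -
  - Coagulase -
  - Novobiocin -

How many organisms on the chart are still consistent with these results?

6

Coagulase -: excludes Staphylococcus aureus — 9 left.
Novobiocin -: excludes Staphylococcus lugdunensis, Staphylococcus epidermidis — 7 left.
DNase -: excludes Streptococcus pyogenes — 6 left.
Still consistent: Enterococcus faecalis, Enterococcus faecium, Streptococcus agalactiae, Streptococcus bovis, Streptococcus mitis, Streptococcus pneumoniae.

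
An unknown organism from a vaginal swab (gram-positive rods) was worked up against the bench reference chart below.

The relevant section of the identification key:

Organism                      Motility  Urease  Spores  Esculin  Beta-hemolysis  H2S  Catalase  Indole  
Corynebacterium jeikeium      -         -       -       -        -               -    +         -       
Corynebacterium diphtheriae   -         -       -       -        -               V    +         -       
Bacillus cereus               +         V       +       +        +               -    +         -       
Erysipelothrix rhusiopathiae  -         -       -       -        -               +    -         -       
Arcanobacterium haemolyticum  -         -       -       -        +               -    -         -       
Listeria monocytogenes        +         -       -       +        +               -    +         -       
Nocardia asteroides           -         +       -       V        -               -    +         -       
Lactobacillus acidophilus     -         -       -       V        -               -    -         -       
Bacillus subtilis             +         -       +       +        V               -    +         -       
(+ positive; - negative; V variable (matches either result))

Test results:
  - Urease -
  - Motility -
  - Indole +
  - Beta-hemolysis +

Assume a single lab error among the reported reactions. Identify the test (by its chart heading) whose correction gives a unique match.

As reported, no row in the chart matches all 4 reactions.
Reversing Beta-hemolysis → still no organism matches.
Reversing Urease → still no organism matches.
Reversing Motility → still no organism matches.
Reversing Indole (to -) → unique match: Arcanobacterium haemolyticum.

Indole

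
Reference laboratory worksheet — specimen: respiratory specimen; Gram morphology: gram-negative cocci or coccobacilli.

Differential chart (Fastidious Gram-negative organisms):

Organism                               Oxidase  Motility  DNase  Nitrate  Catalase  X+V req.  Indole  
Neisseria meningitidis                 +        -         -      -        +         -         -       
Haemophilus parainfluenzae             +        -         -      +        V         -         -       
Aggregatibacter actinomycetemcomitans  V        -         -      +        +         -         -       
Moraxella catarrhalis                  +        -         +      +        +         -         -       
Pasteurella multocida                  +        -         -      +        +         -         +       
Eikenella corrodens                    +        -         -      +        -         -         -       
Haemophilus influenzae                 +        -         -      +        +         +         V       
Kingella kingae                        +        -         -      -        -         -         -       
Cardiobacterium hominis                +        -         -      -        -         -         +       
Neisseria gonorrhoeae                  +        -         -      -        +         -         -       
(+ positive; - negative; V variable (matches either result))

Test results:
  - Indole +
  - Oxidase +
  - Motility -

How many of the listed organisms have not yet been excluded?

Indole +: excludes 7 organisms — 3 left.
Oxidase +: all 3 remaining candidates are consistent.
Motility -: all 3 remaining candidates are consistent.
Still consistent: Cardiobacterium hominis, Haemophilus influenzae, Pasteurella multocida.

3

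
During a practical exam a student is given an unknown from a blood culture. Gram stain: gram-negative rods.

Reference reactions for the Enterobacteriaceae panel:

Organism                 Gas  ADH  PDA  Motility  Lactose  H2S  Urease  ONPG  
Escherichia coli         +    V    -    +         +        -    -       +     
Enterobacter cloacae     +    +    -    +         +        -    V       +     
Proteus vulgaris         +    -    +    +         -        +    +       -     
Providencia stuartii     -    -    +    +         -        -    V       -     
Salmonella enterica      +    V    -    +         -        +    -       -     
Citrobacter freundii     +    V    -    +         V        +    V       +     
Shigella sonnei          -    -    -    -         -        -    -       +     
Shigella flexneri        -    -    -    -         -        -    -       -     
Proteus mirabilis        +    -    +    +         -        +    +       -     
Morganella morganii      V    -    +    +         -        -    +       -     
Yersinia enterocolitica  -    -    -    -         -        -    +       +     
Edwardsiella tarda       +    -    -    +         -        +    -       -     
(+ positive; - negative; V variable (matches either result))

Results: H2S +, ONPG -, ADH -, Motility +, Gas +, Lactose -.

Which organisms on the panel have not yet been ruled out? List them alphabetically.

Motility +: excludes Shigella sonnei, Shigella flexneri, Yersinia enterocolitica — 9 left.
ONPG -: excludes Escherichia coli, Enterobacter cloacae, Citrobacter freundii — 6 left.
ADH -: all 6 remaining candidates are consistent.
Lactose -: all 6 remaining candidates are consistent.
H2S +: excludes Providencia stuartii, Morganella morganii — 4 left.
Gas +: all 4 remaining candidates are consistent.

Edwardsiella tarda, Proteus mirabilis, Proteus vulgaris, Salmonella enterica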